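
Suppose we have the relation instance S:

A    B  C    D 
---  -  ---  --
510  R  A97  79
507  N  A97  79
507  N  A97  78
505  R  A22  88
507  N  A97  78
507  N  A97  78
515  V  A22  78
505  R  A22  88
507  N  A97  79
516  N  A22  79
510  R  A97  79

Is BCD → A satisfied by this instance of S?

(B=R, C=A97, D=79): 2 rows → A = 510, 510 ✓
(B=N, C=A97, D=79): 2 rows → A = 507, 507 ✓
(B=N, C=A97, D=78): 3 rows → A = 507, 507, 507 ✓
(B=R, C=A22, D=88): 2 rows → A = 505, 505 ✓
(B=V, C=A22, D=78): 1 row → A = 515 ✓
(B=N, C=A22, D=79): 1 row → A = 516 ✓
Every BCD value is associated with a single A value, so BCD → A holds.

Yes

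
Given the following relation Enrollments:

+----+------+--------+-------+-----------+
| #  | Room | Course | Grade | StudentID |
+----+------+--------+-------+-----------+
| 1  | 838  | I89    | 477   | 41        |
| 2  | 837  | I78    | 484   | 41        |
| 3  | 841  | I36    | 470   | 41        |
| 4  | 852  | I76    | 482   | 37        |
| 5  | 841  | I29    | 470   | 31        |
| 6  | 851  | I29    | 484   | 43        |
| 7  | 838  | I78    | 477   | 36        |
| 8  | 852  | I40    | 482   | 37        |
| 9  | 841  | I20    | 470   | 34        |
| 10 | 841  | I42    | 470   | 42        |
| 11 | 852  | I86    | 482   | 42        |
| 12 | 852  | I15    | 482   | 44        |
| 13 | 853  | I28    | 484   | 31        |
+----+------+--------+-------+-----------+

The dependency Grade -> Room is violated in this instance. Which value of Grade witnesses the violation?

Grade=477: rows 1, 7 → Room = 838, 838 ✓
Grade=484: rows 2, 6, 13 → Room takes values {837, 851, 853} — violation
Grade=470: rows 3, 5, 9, 10 → Room = 841, 841, 841, 841 ✓
Grade=482: rows 4, 8, 11, 12 → Room = 852, 852, 852, 852 ✓
The only Grade value with inconsistent Room is Grade=484.

484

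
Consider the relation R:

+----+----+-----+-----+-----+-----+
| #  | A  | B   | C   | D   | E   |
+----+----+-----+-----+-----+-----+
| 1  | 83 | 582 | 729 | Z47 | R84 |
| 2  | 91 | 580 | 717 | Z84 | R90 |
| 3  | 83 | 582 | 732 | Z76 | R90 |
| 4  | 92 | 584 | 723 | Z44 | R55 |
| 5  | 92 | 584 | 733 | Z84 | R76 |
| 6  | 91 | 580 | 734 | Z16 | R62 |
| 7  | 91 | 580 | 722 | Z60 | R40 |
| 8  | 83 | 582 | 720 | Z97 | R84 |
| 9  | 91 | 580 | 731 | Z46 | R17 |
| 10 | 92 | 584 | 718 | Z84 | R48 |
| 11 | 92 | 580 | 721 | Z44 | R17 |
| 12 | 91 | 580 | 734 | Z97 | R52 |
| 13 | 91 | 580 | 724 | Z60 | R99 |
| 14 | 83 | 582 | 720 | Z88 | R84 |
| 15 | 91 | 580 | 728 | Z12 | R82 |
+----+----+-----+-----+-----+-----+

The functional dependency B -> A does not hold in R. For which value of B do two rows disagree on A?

B=582: rows 1, 3, 8, 14 → A = 83, 83, 83, 83 ✓
B=580: rows 2, 6, 7, 9, 11, 12, 13, 15 → A takes values {91, 92} — violation
B=584: rows 4, 5, 10 → A = 92, 92, 92 ✓
The only B value with inconsistent A is B=580.

580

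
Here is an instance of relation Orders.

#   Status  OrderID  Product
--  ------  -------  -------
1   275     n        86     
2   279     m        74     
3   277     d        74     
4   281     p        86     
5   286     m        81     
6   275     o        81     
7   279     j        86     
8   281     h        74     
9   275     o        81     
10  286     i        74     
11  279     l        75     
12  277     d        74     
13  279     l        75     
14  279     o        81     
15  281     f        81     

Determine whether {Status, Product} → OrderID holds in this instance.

(Status=275, Product=86): row 1 → OrderID = n ✓
(Status=279, Product=74): row 2 → OrderID = m ✓
(Status=277, Product=74): rows 3, 12 → OrderID = d, d ✓
(Status=281, Product=86): row 4 → OrderID = p ✓
(Status=286, Product=81): row 5 → OrderID = m ✓
(Status=275, Product=81): rows 6, 9 → OrderID = o, o ✓
(Status=279, Product=86): row 7 → OrderID = j ✓
(Status=281, Product=74): row 8 → OrderID = h ✓
(Status=286, Product=74): row 10 → OrderID = i ✓
(Status=279, Product=75): rows 11, 13 → OrderID = l, l ✓
(Status=279, Product=81): row 14 → OrderID = o ✓
(Status=281, Product=81): row 15 → OrderID = f ✓
Every {Status, Product} value is associated with a single OrderID value, so {Status, Product} → OrderID holds.

Yes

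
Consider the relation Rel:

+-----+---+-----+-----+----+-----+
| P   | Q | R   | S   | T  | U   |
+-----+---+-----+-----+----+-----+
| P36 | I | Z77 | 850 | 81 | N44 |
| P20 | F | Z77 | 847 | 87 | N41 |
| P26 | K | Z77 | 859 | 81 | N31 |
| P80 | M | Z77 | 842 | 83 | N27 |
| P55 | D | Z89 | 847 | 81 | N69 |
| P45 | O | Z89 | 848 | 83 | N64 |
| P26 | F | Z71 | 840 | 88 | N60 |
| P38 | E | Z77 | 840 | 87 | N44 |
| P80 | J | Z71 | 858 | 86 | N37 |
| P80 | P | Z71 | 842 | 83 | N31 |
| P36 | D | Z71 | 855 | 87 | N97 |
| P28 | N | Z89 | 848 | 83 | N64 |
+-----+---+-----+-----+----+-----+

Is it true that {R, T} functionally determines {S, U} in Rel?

No

(R=Z77, T=81): 2 rows → {S,U} takes values {(850, N44), (859, N31)} — violation
(R=Z77, T=87): 2 rows → {S,U} takes values {(847, N41), (840, N44)} — violation
(R=Z77, T=83): 1 row → {S,U} = (842, N27) ✓
(R=Z89, T=81): 1 row → {S,U} = (847, N69) ✓
(R=Z89, T=83): 2 rows → {S,U} = (848, N64), (848, N64) ✓
(R=Z71, T=88): 1 row → {S,U} = (840, N60) ✓
(R=Z71, T=86): 1 row → {S,U} = (858, N37) ✓
(R=Z71, T=83): 1 row → {S,U} = (842, N31) ✓
(R=Z71, T=87): 1 row → {S,U} = (855, N97) ✓
Two rows agree on {R, T} but differ on {S, U}, so {R, T} -> {S, U} does not hold.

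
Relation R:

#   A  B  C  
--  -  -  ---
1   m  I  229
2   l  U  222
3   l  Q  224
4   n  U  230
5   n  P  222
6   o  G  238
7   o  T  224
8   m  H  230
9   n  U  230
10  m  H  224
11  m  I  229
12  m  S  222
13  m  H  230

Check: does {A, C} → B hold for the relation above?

Yes

(A=m, C=229): rows 1, 11 → B = I, I ✓
(A=l, C=222): row 2 → B = U ✓
(A=l, C=224): row 3 → B = Q ✓
(A=n, C=230): rows 4, 9 → B = U, U ✓
(A=n, C=222): row 5 → B = P ✓
(A=o, C=238): row 6 → B = G ✓
(A=o, C=224): row 7 → B = T ✓
(A=m, C=230): rows 8, 13 → B = H, H ✓
(A=m, C=224): row 10 → B = H ✓
(A=m, C=222): row 12 → B = S ✓
Every {A, C} value is associated with a single B value, so {A, C} → B holds.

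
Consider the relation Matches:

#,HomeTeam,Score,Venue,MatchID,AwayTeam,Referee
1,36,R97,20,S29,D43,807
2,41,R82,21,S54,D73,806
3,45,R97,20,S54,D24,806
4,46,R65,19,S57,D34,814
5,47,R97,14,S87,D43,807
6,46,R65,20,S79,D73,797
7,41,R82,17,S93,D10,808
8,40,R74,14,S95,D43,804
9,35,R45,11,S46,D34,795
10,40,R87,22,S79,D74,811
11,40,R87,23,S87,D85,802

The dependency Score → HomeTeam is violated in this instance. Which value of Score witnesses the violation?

R97

Score=R97: rows 1, 3, 5 → HomeTeam takes values {36, 45, 47} — violation
Score=R82: rows 2, 7 → HomeTeam = 41, 41 ✓
Score=R65: rows 4, 6 → HomeTeam = 46, 46 ✓
Score=R74: row 8 → HomeTeam = 40 ✓
Score=R45: row 9 → HomeTeam = 35 ✓
Score=R87: rows 10, 11 → HomeTeam = 40, 40 ✓
The only Score value with inconsistent HomeTeam is Score=R97.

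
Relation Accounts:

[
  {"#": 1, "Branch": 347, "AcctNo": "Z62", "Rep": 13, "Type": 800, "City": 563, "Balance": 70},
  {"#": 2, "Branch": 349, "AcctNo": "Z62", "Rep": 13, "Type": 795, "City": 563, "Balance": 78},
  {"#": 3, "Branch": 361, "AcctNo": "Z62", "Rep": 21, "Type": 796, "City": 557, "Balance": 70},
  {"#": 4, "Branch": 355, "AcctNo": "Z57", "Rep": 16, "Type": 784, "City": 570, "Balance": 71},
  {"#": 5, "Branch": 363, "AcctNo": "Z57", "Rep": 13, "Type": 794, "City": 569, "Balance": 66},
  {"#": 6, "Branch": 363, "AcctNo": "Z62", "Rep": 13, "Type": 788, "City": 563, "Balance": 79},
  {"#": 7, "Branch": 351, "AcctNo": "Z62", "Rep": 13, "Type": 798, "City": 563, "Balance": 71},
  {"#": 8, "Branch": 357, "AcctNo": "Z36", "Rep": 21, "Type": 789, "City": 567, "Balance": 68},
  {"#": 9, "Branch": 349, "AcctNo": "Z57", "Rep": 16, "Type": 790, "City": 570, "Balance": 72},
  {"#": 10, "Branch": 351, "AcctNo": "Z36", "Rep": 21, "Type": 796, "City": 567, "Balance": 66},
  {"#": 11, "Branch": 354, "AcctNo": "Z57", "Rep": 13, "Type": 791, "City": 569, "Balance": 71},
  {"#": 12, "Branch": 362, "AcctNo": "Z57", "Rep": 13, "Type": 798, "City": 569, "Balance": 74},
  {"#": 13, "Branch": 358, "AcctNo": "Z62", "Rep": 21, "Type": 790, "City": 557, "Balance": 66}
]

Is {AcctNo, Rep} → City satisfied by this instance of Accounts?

Yes

(AcctNo=Z62, Rep=13): rows 1, 2, 6, 7 → City = 563, 563, 563, 563 ✓
(AcctNo=Z62, Rep=21): rows 3, 13 → City = 557, 557 ✓
(AcctNo=Z57, Rep=16): rows 4, 9 → City = 570, 570 ✓
(AcctNo=Z57, Rep=13): rows 5, 11, 12 → City = 569, 569, 569 ✓
(AcctNo=Z36, Rep=21): rows 8, 10 → City = 567, 567 ✓
Every {AcctNo, Rep} value is associated with a single City value, so {AcctNo, Rep} → City holds.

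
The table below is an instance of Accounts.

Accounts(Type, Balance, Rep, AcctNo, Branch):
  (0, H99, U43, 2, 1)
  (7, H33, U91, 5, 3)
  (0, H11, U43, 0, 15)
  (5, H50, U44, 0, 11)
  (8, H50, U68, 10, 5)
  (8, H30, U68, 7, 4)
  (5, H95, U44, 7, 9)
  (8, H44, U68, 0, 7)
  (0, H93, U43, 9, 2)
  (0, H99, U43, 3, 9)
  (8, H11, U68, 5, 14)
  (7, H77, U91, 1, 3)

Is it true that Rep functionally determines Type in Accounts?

Yes

Rep=U43: 4 rows → Type = 0, 0, 0, 0 ✓
Rep=U91: 2 rows → Type = 7, 7 ✓
Rep=U44: 2 rows → Type = 5, 5 ✓
Rep=U68: 4 rows → Type = 8, 8, 8, 8 ✓
Every Rep value is associated with a single Type value, so Rep -> Type holds.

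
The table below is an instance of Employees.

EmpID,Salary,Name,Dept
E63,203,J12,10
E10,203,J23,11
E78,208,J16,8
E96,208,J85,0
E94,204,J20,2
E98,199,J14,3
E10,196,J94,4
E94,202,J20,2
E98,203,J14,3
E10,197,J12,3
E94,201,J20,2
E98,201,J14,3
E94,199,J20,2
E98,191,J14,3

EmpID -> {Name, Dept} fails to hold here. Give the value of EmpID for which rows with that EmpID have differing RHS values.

EmpID=E63: 1 row → {Name,Dept} = (J12, 10) ✓
EmpID=E10: 3 rows → {Name,Dept} takes values {(J23, 11), (J94, 4), (J12, 3)} — violation
EmpID=E78: 1 row → {Name,Dept} = (J16, 8) ✓
EmpID=E96: 1 row → {Name,Dept} = (J85, 0) ✓
EmpID=E94: 4 rows → {Name,Dept} = (J20, 2), (J20, 2), (J20, 2), (J20, 2) ✓
EmpID=E98: 4 rows → {Name,Dept} = (J14, 3), (J14, 3), (J14, 3), (J14, 3) ✓
The only EmpID value with inconsistent RHS is EmpID=E10.

E10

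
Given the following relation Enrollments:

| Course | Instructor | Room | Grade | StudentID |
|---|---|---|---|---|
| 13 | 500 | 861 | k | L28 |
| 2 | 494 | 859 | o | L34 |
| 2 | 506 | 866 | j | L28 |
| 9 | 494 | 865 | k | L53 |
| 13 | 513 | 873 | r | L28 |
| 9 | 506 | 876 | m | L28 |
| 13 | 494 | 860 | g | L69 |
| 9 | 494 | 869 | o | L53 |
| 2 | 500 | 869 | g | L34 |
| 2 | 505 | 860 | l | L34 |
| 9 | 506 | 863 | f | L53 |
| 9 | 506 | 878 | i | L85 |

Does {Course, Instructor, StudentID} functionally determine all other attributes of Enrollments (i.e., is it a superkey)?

No

Two distinct rows share (Course=9, Instructor=494, StudentID=L53), so {Course, Instructor, StudentID} does not determine every attribute — not a superkey.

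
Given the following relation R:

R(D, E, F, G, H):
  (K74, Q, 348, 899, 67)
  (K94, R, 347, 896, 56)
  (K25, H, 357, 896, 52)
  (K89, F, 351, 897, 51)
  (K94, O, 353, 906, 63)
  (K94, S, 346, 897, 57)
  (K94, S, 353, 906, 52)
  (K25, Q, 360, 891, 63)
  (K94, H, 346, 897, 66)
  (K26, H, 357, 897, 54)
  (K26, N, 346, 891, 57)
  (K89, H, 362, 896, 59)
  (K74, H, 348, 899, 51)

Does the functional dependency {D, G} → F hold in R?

(D=K74, G=899): 2 rows → F = 348, 348 ✓
(D=K94, G=896): 1 row → F = 347 ✓
(D=K25, G=896): 1 row → F = 357 ✓
(D=K89, G=897): 1 row → F = 351 ✓
(D=K94, G=906): 2 rows → F = 353, 353 ✓
(D=K94, G=897): 2 rows → F = 346, 346 ✓
(D=K25, G=891): 1 row → F = 360 ✓
(D=K26, G=897): 1 row → F = 357 ✓
(D=K26, G=891): 1 row → F = 346 ✓
(D=K89, G=896): 1 row → F = 362 ✓
Every {D, G} value is associated with a single F value, so {D, G} → F holds.

Yes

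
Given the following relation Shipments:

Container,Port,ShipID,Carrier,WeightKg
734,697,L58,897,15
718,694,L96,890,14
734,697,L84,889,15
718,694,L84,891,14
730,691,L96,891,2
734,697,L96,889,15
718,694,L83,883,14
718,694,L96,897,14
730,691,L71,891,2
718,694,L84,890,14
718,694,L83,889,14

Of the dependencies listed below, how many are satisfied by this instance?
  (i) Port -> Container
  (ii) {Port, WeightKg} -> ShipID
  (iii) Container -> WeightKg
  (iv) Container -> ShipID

(i) Port -> Container: every LHS value maps to a single RHS value — holds.
(ii) {Port, WeightKg} -> ShipID: (Port=697, WeightKg=15): 3 rows → ShipID takes values {L58, L84, L96} — violation; (Port=694, WeightKg=14): 6 rows → ShipID takes values {L96, L84, L83} — violation; (Port=691, WeightKg=2): 2 rows → ShipID takes values {L96, L71} — violation — fails.
(iii) Container -> WeightKg: every LHS value maps to a single RHS value — holds.
(iv) Container -> ShipID: Container=734: 3 rows → ShipID takes values {L58, L84, L96} — violation; Container=718: 6 rows → ShipID takes values {L96, L84, L83} — violation; Container=730: 2 rows → ShipID takes values {L96, L71} — violation — fails.
2 of the 4 dependencies hold.

2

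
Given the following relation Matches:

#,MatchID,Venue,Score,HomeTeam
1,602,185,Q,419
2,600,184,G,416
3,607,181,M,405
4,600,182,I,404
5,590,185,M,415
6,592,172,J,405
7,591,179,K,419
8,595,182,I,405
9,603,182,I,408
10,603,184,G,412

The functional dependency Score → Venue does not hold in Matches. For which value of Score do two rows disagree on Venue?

M

Score=Q: row 1 → Venue = 185 ✓
Score=G: rows 2, 10 → Venue = 184, 184 ✓
Score=M: rows 3, 5 → Venue takes values {181, 185} — violation
Score=I: rows 4, 8, 9 → Venue = 182, 182, 182 ✓
Score=J: row 6 → Venue = 172 ✓
Score=K: row 7 → Venue = 179 ✓
The only Score value with inconsistent Venue is Score=M.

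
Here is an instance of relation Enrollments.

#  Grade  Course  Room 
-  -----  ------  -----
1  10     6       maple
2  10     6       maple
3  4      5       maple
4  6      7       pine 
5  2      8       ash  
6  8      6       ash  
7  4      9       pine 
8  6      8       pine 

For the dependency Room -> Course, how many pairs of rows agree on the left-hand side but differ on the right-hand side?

6

Room=maple: violating pairs (1,3), (2,3) — 2 pairs.
Room=pine: violating pairs (4,7), (4,8), (7,8) — 3 pairs.
Room=ash: violating pairs (5,6) — 1 pair.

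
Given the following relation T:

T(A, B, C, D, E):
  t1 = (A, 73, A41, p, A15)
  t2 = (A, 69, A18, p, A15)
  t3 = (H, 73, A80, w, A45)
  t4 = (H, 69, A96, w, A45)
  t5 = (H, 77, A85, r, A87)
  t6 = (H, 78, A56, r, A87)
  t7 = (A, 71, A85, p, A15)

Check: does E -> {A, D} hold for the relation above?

Yes

E=A15: rows 1, 2, 7 → {A,D} = (A, p), (A, p), (A, p) ✓
E=A45: rows 3, 4 → {A,D} = (H, w), (H, w) ✓
E=A87: rows 5, 6 → {A,D} = (H, r), (H, r) ✓
Every E value is associated with a single {A, D} value, so E -> {A, D} holds.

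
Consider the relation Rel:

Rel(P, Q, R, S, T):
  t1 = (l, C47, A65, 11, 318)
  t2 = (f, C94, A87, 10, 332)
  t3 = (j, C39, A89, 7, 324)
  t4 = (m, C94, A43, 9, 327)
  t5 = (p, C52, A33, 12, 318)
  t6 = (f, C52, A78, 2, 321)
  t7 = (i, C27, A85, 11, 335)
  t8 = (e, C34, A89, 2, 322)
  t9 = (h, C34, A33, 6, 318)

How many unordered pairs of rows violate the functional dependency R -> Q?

R=A89: violating pairs (3,8) — 1 pair.
R=A33: violating pairs (5,9) — 1 pair.

2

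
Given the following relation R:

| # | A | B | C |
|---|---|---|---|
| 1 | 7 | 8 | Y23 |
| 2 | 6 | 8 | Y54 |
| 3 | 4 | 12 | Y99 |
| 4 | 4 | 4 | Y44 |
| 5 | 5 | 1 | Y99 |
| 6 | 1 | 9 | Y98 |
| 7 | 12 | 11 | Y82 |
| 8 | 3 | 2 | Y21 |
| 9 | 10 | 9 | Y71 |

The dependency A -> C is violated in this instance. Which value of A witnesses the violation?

4

A=7: row 1 → C = Y23 ✓
A=6: row 2 → C = Y54 ✓
A=4: rows 3, 4 → C takes values {Y99, Y44} — violation
A=5: row 5 → C = Y99 ✓
A=1: row 6 → C = Y98 ✓
A=12: row 7 → C = Y82 ✓
A=3: row 8 → C = Y21 ✓
A=10: row 9 → C = Y71 ✓
The only A value with inconsistent C is A=4.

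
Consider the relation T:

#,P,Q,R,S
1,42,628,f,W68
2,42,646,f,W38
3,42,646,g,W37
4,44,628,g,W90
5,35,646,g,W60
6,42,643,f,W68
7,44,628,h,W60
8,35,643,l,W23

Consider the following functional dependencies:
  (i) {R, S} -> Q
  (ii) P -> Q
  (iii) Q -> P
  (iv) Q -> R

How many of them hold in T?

(i) {R, S} -> Q: (R=f, S=W68): rows 1, 6 → Q takes values {628, 643} — violation — fails.
(ii) P -> Q: P=42: rows 1, 2, 3, 6 → Q takes values {628, 646, 643} — violation; P=35: rows 5, 8 → Q takes values {646, 643} — violation — fails.
(iii) Q -> P: Q=628: rows 1, 4, 7 → P takes values {42, 44} — violation; Q=646: rows 2, 3, 5 → P takes values {42, 35} — violation; Q=643: rows 6, 8 → P takes values {42, 35} — violation — fails.
(iv) Q -> R: Q=628: rows 1, 4, 7 → R takes values {f, g, h} — violation; Q=646: rows 2, 3, 5 → R takes values {f, g} — violation; Q=643: rows 6, 8 → R takes values {f, l} — violation — fails.
None of the 4 dependencies hold.

0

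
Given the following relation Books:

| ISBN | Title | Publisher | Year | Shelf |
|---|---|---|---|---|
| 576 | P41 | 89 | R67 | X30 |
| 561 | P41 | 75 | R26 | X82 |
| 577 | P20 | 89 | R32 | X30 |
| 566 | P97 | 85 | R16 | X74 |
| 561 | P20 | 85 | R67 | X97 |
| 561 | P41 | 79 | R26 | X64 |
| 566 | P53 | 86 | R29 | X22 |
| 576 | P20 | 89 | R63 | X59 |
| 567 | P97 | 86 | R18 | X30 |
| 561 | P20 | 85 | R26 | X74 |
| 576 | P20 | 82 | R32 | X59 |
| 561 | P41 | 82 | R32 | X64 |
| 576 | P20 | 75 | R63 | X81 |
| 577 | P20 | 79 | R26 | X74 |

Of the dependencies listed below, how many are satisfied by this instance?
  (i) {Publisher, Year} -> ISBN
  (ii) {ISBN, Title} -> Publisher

0

(i) {Publisher, Year} -> ISBN: (Publisher=79, Year=R26): 2 rows → ISBN takes values {561, 577} — violation; (Publisher=82, Year=R32): 2 rows → ISBN takes values {576, 561} — violation — fails.
(ii) {ISBN, Title} -> Publisher: (ISBN=561, Title=P41): 3 rows → Publisher takes values {75, 79, 82} — violation; (ISBN=577, Title=P20): 2 rows → Publisher takes values {89, 79} — violation; (ISBN=576, Title=P20): 3 rows → Publisher takes values {89, 82, 75} — violation — fails.
None of the 2 dependencies hold.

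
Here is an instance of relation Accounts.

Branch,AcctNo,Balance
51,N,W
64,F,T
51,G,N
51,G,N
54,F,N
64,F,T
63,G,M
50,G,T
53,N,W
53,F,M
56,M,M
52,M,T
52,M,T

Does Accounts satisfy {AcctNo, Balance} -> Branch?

No

(AcctNo=N, Balance=W): 2 rows → Branch takes values {51, 53} — violation
(AcctNo=F, Balance=T): 2 rows → Branch = 64, 64 ✓
(AcctNo=G, Balance=N): 2 rows → Branch = 51, 51 ✓
(AcctNo=F, Balance=N): 1 row → Branch = 54 ✓
(AcctNo=G, Balance=M): 1 row → Branch = 63 ✓
(AcctNo=G, Balance=T): 1 row → Branch = 50 ✓
(AcctNo=F, Balance=M): 1 row → Branch = 53 ✓
(AcctNo=M, Balance=M): 1 row → Branch = 56 ✓
(AcctNo=M, Balance=T): 2 rows → Branch = 52, 52 ✓
Two rows agree on {AcctNo, Balance} but differ on Branch, so {AcctNo, Balance} -> Branch does not hold.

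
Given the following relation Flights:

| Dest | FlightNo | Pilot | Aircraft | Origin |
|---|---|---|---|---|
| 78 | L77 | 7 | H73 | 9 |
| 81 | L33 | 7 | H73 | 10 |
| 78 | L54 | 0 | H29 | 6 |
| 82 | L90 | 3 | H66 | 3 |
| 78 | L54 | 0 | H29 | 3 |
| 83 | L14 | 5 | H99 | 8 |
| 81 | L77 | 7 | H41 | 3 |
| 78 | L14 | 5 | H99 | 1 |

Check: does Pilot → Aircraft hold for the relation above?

No

Pilot=7: 3 rows → Aircraft takes values {H73, H41} — violation
Pilot=0: 2 rows → Aircraft = H29, H29 ✓
Pilot=3: 1 row → Aircraft = H66 ✓
Pilot=5: 2 rows → Aircraft = H99, H99 ✓
Two rows agree on Pilot but differ on Aircraft, so Pilot → Aircraft does not hold.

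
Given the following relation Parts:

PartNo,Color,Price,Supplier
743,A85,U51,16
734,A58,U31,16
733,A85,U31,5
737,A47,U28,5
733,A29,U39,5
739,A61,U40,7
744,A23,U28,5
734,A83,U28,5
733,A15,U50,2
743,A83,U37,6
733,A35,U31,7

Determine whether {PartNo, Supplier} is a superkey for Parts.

No

Two distinct rows share (PartNo=733, Supplier=5), so {PartNo, Supplier} does not determine every attribute — not a superkey.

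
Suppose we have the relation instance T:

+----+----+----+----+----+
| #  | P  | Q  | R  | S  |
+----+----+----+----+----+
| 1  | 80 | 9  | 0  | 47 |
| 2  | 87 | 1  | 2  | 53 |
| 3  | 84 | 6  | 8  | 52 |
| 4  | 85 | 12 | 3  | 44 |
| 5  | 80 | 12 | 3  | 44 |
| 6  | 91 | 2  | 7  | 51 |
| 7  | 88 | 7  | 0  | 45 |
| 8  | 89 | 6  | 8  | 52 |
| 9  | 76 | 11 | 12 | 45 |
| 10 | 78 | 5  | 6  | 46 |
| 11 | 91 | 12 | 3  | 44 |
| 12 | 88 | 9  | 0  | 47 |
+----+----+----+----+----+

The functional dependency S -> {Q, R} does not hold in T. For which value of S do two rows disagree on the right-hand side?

S=47: rows 1, 12 → {Q,R} = (9, 0), (9, 0) ✓
S=53: row 2 → {Q,R} = (1, 2) ✓
S=52: rows 3, 8 → {Q,R} = (6, 8), (6, 8) ✓
S=44: rows 4, 5, 11 → {Q,R} = (12, 3), (12, 3), (12, 3) ✓
S=51: row 6 → {Q,R} = (2, 7) ✓
S=45: rows 7, 9 → {Q,R} takes values {(7, 0), (11, 12)} — violation
S=46: row 10 → {Q,R} = (5, 6) ✓
The only S value with inconsistent RHS is S=45.

45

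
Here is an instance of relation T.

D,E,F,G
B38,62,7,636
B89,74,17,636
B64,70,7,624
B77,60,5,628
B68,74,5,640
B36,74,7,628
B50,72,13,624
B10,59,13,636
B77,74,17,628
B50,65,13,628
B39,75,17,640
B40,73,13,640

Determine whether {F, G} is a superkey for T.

All 12 rows have distinct {F, G} values, so {F, G} → (all attributes) holds and {F, G} is a superkey.

Yes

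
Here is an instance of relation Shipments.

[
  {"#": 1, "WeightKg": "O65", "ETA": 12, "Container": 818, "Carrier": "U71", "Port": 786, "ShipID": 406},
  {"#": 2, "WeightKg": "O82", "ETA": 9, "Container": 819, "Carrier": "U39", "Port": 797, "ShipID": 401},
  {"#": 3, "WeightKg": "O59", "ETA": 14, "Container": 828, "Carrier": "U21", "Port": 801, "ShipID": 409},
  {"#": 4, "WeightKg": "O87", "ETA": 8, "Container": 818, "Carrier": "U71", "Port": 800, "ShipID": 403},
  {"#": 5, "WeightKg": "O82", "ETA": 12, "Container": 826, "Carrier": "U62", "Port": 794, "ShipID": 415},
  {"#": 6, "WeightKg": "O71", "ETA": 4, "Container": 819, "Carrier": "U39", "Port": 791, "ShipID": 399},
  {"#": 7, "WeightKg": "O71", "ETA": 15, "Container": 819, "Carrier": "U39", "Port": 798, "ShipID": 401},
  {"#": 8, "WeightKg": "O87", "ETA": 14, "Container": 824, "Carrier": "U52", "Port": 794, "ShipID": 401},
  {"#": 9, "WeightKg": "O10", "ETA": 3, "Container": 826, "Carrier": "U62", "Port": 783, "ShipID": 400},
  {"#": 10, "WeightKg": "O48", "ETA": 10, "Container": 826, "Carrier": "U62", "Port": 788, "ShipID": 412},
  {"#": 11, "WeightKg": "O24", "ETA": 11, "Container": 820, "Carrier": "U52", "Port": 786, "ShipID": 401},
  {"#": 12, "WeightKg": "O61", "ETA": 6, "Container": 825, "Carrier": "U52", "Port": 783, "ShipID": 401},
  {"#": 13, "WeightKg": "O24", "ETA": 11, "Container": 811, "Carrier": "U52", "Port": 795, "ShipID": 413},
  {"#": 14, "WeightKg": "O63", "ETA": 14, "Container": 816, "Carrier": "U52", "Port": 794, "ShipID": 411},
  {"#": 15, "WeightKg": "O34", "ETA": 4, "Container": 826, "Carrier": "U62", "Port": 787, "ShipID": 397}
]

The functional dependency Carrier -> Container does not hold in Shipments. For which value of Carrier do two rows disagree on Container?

U52

Carrier=U71: rows 1, 4 → Container = 818, 818 ✓
Carrier=U39: rows 2, 6, 7 → Container = 819, 819, 819 ✓
Carrier=U21: row 3 → Container = 828 ✓
Carrier=U62: rows 5, 9, 10, 15 → Container = 826, 826, 826, 826 ✓
Carrier=U52: rows 8, 11, 12, 13, 14 → Container takes values {824, 820, 825, 811, 816} — violation
The only Carrier value with inconsistent Container is Carrier=U52.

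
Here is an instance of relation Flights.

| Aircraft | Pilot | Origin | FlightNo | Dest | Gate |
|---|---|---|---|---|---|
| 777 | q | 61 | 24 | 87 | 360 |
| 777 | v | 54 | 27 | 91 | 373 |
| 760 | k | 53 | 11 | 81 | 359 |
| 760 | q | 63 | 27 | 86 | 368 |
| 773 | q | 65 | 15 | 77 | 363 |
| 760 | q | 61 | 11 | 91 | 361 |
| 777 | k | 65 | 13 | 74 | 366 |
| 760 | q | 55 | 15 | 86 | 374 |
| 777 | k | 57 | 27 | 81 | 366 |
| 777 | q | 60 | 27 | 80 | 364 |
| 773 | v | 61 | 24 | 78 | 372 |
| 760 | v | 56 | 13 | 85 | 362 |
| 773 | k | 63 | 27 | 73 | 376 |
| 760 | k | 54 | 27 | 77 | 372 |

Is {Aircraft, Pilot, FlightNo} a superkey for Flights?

All 14 rows have distinct {Aircraft, Pilot, FlightNo} values, so {Aircraft, Pilot, FlightNo} → (all attributes) holds and {Aircraft, Pilot, FlightNo} is a superkey.

Yes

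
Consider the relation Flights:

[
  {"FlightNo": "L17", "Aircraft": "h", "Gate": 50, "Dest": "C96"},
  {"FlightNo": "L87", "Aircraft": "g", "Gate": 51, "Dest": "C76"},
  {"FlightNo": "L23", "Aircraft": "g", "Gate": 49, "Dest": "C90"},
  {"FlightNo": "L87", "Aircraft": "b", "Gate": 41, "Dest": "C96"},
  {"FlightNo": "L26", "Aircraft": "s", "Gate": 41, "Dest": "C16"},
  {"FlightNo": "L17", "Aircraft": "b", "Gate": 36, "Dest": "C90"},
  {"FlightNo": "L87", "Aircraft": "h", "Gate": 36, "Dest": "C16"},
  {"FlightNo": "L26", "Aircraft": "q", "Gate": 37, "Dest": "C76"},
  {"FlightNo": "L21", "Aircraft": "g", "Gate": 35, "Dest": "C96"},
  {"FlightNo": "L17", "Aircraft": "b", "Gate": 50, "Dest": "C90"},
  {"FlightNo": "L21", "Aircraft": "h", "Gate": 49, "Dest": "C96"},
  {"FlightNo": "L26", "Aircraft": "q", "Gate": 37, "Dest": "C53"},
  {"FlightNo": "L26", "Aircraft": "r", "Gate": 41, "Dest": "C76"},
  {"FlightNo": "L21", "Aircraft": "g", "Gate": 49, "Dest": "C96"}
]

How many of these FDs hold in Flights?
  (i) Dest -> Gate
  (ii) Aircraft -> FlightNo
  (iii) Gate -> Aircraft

0

(i) Dest -> Gate: Dest=C96: 5 rows → Gate takes values {50, 41, 35, 49} — violation; Dest=C76: 3 rows → Gate takes values {51, 37, 41} — violation; Dest=C90: 3 rows → Gate takes values {49, 36, 50} — violation; Dest=C16: 2 rows → Gate takes values {41, 36} — violation — fails.
(ii) Aircraft -> FlightNo: Aircraft=h: 3 rows → FlightNo takes values {L17, L87, L21} — violation; Aircraft=g: 4 rows → FlightNo takes values {L87, L23, L21} — violation; Aircraft=b: 3 rows → FlightNo takes values {L87, L17} — violation — fails.
(iii) Gate -> Aircraft: Gate=50: 2 rows → Aircraft takes values {h, b} — violation; Gate=49: 3 rows → Aircraft takes values {g, h} — violation; Gate=41: 3 rows → Aircraft takes values {b, s, r} — violation; Gate=36: 2 rows → Aircraft takes values {b, h} — violation — fails.
None of the 3 dependencies hold.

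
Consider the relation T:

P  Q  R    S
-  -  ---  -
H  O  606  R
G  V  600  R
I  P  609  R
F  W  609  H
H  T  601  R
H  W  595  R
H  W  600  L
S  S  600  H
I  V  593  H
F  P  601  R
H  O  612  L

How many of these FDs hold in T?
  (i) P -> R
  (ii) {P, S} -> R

0

(i) P -> R: P=H: 5 rows → R takes values {606, 601, 595, 600, 612} — violation; P=I: 2 rows → R takes values {609, 593} — violation; P=F: 2 rows → R takes values {609, 601} — violation — fails.
(ii) {P, S} -> R: (P=H, S=R): 3 rows → R takes values {606, 601, 595} — violation; (P=H, S=L): 2 rows → R takes values {600, 612} — violation — fails.
None of the 2 dependencies hold.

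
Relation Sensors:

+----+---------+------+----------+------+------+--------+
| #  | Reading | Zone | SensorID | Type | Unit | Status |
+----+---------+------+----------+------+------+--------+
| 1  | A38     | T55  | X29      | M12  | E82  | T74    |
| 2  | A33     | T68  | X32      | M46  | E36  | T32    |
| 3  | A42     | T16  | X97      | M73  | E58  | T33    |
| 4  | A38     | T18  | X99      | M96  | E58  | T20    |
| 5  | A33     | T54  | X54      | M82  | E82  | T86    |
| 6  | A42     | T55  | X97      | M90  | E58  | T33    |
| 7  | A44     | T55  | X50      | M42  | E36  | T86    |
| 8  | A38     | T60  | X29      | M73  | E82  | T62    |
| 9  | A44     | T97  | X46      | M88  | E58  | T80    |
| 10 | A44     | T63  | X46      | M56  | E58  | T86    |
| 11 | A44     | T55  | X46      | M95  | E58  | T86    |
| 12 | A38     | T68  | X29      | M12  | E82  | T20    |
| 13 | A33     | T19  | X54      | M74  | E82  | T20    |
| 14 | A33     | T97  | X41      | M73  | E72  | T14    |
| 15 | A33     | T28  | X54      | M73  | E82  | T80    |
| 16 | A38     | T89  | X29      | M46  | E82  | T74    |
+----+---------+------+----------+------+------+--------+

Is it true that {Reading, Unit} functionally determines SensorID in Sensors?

Yes

(Reading=A38, Unit=E82): rows 1, 8, 12, 16 → SensorID = X29, X29, X29, X29 ✓
(Reading=A33, Unit=E36): row 2 → SensorID = X32 ✓
(Reading=A42, Unit=E58): rows 3, 6 → SensorID = X97, X97 ✓
(Reading=A38, Unit=E58): row 4 → SensorID = X99 ✓
(Reading=A33, Unit=E82): rows 5, 13, 15 → SensorID = X54, X54, X54 ✓
(Reading=A44, Unit=E36): row 7 → SensorID = X50 ✓
(Reading=A44, Unit=E58): rows 9, 10, 11 → SensorID = X46, X46, X46 ✓
(Reading=A33, Unit=E72): row 14 → SensorID = X41 ✓
Every {Reading, Unit} value is associated with a single SensorID value, so {Reading, Unit} → SensorID holds.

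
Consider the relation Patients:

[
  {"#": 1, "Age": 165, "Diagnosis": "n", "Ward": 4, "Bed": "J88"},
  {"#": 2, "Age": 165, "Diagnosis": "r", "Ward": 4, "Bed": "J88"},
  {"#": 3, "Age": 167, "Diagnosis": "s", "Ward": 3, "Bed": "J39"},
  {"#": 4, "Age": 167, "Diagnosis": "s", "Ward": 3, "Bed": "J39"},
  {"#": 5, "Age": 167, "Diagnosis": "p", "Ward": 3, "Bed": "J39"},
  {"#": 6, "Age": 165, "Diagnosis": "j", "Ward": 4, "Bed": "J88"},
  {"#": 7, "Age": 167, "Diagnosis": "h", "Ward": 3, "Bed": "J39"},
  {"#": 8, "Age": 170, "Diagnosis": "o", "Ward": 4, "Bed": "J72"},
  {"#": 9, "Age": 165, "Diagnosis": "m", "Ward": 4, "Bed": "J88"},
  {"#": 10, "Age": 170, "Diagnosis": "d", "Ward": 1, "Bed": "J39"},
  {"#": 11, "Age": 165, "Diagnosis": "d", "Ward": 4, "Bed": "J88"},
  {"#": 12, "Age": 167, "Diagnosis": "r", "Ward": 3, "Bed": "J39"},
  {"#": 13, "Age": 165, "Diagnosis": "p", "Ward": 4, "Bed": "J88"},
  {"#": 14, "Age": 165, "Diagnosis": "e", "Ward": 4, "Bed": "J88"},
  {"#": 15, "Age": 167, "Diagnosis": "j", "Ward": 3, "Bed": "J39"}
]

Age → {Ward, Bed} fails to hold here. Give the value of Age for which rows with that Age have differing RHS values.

170

Age=165: rows 1, 2, 6, 9, 11, 13, 14 → {Ward,Bed} = (4, J88), (4, J88), (4, J88), (4, J88), (4, J88), (4, J88), (4, J88) ✓
Age=167: rows 3, 4, 5, 7, 12, 15 → {Ward,Bed} = (3, J39), (3, J39), (3, J39), (3, J39), (3, J39), (3, J39) ✓
Age=170: rows 8, 10 → {Ward,Bed} takes values {(4, J72), (1, J39)} — violation
The only Age value with inconsistent RHS is Age=170.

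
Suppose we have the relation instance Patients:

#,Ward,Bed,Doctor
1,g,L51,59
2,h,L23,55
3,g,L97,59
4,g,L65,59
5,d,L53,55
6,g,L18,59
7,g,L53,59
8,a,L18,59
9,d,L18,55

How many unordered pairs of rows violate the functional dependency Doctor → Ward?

Doctor=59: violating pairs (1,8), (3,8), (4,8), (6,8), (7,8) — 5 pairs.
Doctor=55: violating pairs (2,5), (2,9) — 2 pairs.

7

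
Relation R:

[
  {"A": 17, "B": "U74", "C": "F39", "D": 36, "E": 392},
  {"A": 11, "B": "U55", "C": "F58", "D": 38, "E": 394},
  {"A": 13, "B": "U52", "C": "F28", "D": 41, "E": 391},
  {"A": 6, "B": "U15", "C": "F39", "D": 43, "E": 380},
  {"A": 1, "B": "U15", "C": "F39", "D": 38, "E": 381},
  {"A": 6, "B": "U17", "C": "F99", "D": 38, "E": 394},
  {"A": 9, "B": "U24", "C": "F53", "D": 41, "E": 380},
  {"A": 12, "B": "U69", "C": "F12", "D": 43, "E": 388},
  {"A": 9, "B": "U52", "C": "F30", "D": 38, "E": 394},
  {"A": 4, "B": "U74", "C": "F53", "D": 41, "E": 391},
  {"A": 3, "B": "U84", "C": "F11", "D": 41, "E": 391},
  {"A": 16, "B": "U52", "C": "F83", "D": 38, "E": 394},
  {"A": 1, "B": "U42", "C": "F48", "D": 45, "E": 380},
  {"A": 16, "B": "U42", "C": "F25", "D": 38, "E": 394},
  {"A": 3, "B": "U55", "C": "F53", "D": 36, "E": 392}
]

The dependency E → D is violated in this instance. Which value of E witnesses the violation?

E=392: 2 rows → D = 36, 36 ✓
E=394: 5 rows → D = 38, 38, 38, 38, 38 ✓
E=391: 3 rows → D = 41, 41, 41 ✓
E=380: 3 rows → D takes values {43, 41, 45} — violation
E=381: 1 row → D = 38 ✓
E=388: 1 row → D = 43 ✓
The only E value with inconsistent D is E=380.

380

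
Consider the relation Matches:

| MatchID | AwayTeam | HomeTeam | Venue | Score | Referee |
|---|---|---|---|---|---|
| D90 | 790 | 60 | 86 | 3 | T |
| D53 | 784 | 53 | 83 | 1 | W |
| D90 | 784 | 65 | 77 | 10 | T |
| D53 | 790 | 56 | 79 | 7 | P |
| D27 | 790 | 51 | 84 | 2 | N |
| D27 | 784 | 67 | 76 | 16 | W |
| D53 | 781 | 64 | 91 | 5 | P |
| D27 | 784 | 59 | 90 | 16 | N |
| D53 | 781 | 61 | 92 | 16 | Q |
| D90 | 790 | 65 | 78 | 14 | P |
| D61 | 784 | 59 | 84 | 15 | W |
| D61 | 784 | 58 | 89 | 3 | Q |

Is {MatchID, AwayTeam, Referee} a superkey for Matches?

All 12 rows have distinct {MatchID, AwayTeam, Referee} values, so {MatchID, AwayTeam, Referee} → (all attributes) holds and {MatchID, AwayTeam, Referee} is a superkey.

Yes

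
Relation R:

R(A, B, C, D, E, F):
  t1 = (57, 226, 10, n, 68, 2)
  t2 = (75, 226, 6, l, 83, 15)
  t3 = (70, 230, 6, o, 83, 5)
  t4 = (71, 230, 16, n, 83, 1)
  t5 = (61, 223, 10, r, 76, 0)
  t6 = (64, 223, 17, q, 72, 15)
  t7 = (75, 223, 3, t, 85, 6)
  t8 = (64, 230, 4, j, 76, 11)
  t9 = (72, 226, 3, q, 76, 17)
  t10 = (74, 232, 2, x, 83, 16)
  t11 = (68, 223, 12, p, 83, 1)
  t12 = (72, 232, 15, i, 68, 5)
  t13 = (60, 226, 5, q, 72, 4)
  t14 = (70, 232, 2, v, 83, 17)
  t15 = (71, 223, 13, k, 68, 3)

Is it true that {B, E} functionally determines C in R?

No

(B=226, E=68): row 1 → C = 10 ✓
(B=226, E=83): row 2 → C = 6 ✓
(B=230, E=83): rows 3, 4 → C takes values {6, 16} — violation
(B=223, E=76): row 5 → C = 10 ✓
(B=223, E=72): row 6 → C = 17 ✓
(B=223, E=85): row 7 → C = 3 ✓
(B=230, E=76): row 8 → C = 4 ✓
(B=226, E=76): row 9 → C = 3 ✓
(B=232, E=83): rows 10, 14 → C = 2, 2 ✓
(B=223, E=83): row 11 → C = 12 ✓
(B=232, E=68): row 12 → C = 15 ✓
(B=226, E=72): row 13 → C = 5 ✓
(B=223, E=68): row 15 → C = 13 ✓
Two rows agree on {B, E} but differ on C, so {B, E} -> C does not hold.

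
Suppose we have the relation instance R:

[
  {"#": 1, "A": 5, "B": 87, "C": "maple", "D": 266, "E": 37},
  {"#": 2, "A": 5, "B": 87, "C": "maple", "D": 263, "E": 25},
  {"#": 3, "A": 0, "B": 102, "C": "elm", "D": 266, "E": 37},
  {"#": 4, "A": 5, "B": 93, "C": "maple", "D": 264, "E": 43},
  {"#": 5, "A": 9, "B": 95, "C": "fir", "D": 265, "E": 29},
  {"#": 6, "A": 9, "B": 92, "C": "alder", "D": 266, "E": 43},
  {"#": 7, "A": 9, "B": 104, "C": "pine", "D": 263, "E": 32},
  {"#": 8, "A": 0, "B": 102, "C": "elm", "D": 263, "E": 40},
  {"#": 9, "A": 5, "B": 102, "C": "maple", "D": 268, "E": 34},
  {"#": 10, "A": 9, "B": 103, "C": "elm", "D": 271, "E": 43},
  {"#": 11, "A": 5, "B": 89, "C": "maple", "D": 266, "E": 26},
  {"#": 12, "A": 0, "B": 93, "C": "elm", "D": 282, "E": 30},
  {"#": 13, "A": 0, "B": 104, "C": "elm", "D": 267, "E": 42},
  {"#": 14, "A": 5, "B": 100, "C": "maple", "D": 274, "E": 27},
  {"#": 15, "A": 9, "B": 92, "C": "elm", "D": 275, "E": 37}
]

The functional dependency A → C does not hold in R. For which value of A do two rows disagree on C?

9

A=5: rows 1, 2, 4, 9, 11, 14 → C = maple, maple, maple, maple, maple, maple ✓
A=0: rows 3, 8, 12, 13 → C = elm, elm, elm, elm ✓
A=9: rows 5, 6, 7, 10, 15 → C takes values {fir, alder, pine, elm} — violation
The only A value with inconsistent C is A=9.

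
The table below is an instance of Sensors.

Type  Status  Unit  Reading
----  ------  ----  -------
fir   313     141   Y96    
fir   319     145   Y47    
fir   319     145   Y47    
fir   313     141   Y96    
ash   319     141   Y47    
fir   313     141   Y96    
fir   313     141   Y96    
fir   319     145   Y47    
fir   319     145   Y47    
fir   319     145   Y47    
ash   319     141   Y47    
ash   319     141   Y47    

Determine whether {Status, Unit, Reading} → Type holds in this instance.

Yes

(Status=313, Unit=141, Reading=Y96): 4 rows → Type = fir, fir, fir, fir ✓
(Status=319, Unit=145, Reading=Y47): 5 rows → Type = fir, fir, fir, fir, fir ✓
(Status=319, Unit=141, Reading=Y47): 3 rows → Type = ash, ash, ash ✓
Every {Status, Unit, Reading} value is associated with a single Type value, so {Status, Unit, Reading} → Type holds.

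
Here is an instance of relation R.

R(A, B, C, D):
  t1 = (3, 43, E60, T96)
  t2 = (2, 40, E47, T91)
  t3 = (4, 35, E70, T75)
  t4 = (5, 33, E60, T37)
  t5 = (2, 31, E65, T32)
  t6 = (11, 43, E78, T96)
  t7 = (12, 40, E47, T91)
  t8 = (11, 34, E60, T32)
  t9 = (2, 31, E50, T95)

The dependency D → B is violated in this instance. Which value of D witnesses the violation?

T32

D=T96: rows 1, 6 → B = 43, 43 ✓
D=T91: rows 2, 7 → B = 40, 40 ✓
D=T75: row 3 → B = 35 ✓
D=T37: row 4 → B = 33 ✓
D=T32: rows 5, 8 → B takes values {31, 34} — violation
D=T95: row 9 → B = 31 ✓
The only D value with inconsistent B is D=T32.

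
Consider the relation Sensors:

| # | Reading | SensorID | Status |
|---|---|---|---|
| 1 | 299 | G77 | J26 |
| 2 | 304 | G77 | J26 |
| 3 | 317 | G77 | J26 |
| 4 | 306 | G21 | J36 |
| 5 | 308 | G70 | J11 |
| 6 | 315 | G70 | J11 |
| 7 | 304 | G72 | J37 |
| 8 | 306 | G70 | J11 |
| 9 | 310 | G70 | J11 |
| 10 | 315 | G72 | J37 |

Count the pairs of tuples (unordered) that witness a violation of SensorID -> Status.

SensorID=G77: all 3 rows agree on Status — 0 pairs.
SensorID=G70: all 4 rows agree on Status — 0 pairs.
SensorID=G72: all 2 rows agree on Status — 0 pairs.

0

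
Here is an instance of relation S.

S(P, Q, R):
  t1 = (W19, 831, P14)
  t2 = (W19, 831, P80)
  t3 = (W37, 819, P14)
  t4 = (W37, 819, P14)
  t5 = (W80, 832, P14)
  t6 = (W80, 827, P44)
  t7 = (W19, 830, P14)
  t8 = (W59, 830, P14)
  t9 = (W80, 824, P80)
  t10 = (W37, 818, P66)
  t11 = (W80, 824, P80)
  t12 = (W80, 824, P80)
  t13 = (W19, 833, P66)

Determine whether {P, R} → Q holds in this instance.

(P=W19, R=P14): rows 1, 7 → Q takes values {831, 830} — violation
(P=W19, R=P80): row 2 → Q = 831 ✓
(P=W37, R=P14): rows 3, 4 → Q = 819, 819 ✓
(P=W80, R=P14): row 5 → Q = 832 ✓
(P=W80, R=P44): row 6 → Q = 827 ✓
(P=W59, R=P14): row 8 → Q = 830 ✓
(P=W80, R=P80): rows 9, 11, 12 → Q = 824, 824, 824 ✓
(P=W37, R=P66): row 10 → Q = 818 ✓
(P=W19, R=P66): row 13 → Q = 833 ✓
Two rows agree on {P, R} but differ on Q, so {P, R} → Q does not hold.

No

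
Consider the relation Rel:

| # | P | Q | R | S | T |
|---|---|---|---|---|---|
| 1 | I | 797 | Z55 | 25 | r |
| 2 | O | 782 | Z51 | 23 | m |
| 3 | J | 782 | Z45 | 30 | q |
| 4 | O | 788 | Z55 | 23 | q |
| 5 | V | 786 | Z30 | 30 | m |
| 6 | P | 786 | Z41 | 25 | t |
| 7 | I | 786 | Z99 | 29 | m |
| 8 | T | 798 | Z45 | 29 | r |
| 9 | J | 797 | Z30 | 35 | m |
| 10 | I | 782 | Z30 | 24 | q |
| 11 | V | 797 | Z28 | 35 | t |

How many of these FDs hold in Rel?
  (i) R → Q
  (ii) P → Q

0

(i) R → Q: R=Z55: rows 1, 4 → Q takes values {797, 788} — violation; R=Z45: rows 3, 8 → Q takes values {782, 798} — violation; R=Z30: rows 5, 9, 10 → Q takes values {786, 797, 782} — violation — fails.
(ii) P → Q: P=I: rows 1, 7, 10 → Q takes values {797, 786, 782} — violation; P=O: rows 2, 4 → Q takes values {782, 788} — violation; P=J: rows 3, 9 → Q takes values {782, 797} — violation; P=V: rows 5, 11 → Q takes values {786, 797} — violation — fails.
None of the 2 dependencies hold.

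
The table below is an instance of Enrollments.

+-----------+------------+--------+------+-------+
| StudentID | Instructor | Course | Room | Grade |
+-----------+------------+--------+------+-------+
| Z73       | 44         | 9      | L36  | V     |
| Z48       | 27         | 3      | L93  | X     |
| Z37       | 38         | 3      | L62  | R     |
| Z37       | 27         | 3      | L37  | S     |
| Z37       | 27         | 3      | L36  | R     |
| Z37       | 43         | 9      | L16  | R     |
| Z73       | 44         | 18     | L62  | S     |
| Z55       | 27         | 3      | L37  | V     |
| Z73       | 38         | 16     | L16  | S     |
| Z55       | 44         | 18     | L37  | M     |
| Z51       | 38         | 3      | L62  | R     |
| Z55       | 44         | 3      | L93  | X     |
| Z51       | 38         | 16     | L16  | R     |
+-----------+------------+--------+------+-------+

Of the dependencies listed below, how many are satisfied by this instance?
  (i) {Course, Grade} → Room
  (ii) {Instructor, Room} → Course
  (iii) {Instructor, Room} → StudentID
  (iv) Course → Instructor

(i) {Course, Grade} → Room: (Course=3, Grade=R): 3 rows → Room takes values {L62, L36} — violation — fails.
(ii) {Instructor, Room} → Course: every LHS value maps to a single RHS value — holds.
(iii) {Instructor, Room} → StudentID: (Instructor=38, Room=L62): 2 rows → StudentID takes values {Z37, Z51} — violation; (Instructor=27, Room=L37): 2 rows → StudentID takes values {Z37, Z55} — violation; (Instructor=38, Room=L16): 2 rows → StudentID takes values {Z73, Z51} — violation — fails.
(iv) Course → Instructor: Course=9: 2 rows → Instructor takes values {44, 43} — violation; Course=3: 7 rows → Instructor takes values {27, 38, 44} — violation — fails.
1 of the 4 dependencies holds.

1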